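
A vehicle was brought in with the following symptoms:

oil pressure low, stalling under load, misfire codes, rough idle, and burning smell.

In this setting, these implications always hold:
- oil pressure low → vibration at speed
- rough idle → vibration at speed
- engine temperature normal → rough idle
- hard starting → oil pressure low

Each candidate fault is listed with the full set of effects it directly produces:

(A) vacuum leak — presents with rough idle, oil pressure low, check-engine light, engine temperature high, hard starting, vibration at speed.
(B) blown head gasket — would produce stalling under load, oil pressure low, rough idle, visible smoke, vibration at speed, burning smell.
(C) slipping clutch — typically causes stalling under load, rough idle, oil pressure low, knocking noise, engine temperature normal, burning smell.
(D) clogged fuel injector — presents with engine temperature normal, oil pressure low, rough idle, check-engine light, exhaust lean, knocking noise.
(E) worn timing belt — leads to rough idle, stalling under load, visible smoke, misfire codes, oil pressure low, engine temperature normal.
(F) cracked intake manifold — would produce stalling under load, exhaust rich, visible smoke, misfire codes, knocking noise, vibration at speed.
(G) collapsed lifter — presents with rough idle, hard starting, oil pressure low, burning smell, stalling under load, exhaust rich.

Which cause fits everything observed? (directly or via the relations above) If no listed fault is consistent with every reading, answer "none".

For each candidate, compare predicted effects to what was observed:
(A) vacuum leak — oil pressure low +; stalling under load -; misfire codes -; rough idle +; burning smell -
(B) blown head gasket — oil pressure low +; stalling under load +; misfire codes -; rough idle +; burning smell +
(C) slipping clutch — does not account for misfire codes
(D) clogged fuel injector — does not account for stalling under load, misfire codes, burning smell
(E) worn timing belt — does not account for burning smell
(F) cracked intake manifold — oil pressure low -; stalling under load +; misfire codes +; rough idle -; burning smell -
(G) collapsed lifter — does not account for misfire codes
No candidate is consistent with all observations.

none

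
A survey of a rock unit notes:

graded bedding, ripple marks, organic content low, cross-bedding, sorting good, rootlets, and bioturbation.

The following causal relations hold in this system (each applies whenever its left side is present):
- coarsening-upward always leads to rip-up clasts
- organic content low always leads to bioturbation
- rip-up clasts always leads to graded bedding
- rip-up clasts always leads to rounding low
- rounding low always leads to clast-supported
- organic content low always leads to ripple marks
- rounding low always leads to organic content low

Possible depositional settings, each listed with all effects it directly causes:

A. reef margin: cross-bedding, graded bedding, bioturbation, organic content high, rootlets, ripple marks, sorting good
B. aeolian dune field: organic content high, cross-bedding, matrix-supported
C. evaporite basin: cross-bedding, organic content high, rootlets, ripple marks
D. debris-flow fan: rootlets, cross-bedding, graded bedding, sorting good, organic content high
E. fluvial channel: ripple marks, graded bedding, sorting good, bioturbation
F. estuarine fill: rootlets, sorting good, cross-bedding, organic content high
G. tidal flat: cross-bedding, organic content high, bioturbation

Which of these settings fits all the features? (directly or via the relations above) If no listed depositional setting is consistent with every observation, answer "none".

For each candidate, compare predicted effects to what was observed:
(A) reef margin — fails on organic content low (predicts organic content high, not organic content low)
(B) aeolian dune field — fails on graded bedding, ripple marks, organic content low, sorting good, rootlets, bioturbation (predicts organic content high, not organic content low)
(C) evaporite basin — fails on graded bedding, organic content low, sorting good, bioturbation (predicts organic content high, not organic content low)
(D) debris-flow fan — fails on ripple marks, organic content low, bioturbation (predicts organic content high, not organic content low)
(E) fluvial channel — graded bedding yes; ripple marks yes; organic content low NO; cross-bedding NO; sorting good yes; rootlets NO; bioturbation yes
(F) estuarine fill — graded bedding NO; ripple marks NO; organic content low NO; cross-bedding yes; sorting good yes; rootlets yes; bioturbation NO
(G) tidal flat — graded bedding NO; ripple marks NO; organic content low NO; cross-bedding yes; sorting good NO; rootlets NO; bioturbation yes
Every candidate fails on at least one observation.

none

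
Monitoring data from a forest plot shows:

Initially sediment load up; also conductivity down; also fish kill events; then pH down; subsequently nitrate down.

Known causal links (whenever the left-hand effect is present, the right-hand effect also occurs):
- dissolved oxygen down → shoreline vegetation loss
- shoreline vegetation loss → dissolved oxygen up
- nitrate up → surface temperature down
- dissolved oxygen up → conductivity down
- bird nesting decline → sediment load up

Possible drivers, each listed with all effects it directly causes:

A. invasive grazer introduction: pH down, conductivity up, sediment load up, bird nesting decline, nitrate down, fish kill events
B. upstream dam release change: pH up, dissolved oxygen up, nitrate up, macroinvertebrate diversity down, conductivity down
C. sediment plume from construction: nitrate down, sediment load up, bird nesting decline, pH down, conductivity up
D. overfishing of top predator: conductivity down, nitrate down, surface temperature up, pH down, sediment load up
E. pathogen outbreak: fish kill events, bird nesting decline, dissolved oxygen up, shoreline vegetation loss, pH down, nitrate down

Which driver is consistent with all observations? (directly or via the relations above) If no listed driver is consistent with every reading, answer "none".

E

Per-candidate check:
(A) invasive grazer introduction — sediment load up match; conductivity down miss; fish kill events match; pH down match; nitrate down match
(B) upstream dam release change — sediment load up miss; conductivity down match; fish kill events miss; pH down miss; nitrate down miss
(C) sediment plume from construction — sediment load up match; conductivity down miss; fish kill events miss; pH down match; nitrate down match
(D) overfishing of top predator — does not account for fish kill events
(E) pathogen outbreak — accounts for every observation (sediment load up through bird nesting decline → sediment load up)
Only (E) is consistent with every observation.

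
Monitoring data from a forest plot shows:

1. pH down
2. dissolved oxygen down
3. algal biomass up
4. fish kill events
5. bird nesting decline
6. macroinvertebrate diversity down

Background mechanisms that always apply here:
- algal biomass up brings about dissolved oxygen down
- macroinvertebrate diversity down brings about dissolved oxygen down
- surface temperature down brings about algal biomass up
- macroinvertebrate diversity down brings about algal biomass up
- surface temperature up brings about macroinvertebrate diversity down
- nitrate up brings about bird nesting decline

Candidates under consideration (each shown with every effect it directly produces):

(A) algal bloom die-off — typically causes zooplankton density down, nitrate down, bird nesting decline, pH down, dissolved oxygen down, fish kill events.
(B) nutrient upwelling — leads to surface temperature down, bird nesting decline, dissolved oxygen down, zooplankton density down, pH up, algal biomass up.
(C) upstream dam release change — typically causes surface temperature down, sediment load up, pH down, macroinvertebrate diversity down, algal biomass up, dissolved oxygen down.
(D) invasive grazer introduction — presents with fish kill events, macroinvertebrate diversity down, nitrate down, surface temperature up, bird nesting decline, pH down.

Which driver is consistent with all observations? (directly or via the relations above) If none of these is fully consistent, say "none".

Testing each hypothesis:
(A) algal bloom die-off — does not account for algal biomass up, macroinvertebrate diversity down
(B) nutrient upwelling — pH down miss; dissolved oxygen down match; algal biomass up match; fish kill events miss; bird nesting decline match; macroinvertebrate diversity down miss
(C) upstream dam release change — does not account for fish kill events, bird nesting decline
(D) invasive grazer introduction — accounts for every observation (dissolved oxygen down via macroinvertebrate diversity down → dissolved oxygen down)
Only (D) is consistent with every observation.

D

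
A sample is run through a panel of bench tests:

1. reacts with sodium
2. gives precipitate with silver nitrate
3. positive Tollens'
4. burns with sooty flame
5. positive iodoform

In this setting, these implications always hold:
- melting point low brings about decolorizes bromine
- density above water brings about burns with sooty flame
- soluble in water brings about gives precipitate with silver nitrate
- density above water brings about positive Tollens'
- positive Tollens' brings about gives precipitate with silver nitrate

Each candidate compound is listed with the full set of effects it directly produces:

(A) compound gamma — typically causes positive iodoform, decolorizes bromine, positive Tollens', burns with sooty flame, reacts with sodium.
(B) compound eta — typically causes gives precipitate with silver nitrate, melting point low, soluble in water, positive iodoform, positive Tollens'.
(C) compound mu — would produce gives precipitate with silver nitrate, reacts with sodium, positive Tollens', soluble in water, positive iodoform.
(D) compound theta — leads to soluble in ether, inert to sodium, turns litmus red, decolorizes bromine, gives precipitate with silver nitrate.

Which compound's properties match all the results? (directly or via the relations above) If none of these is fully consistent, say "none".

Checking each candidate against the observations:
(A) compound gamma — accounts for every observation (gives precipitate with silver nitrate by positive Tollens' → gives precipitate with silver nitrate)
(B) compound eta — reacts with sodium -; gives precipitate with silver nitrate +; positive Tollens' +; burns with sooty flame -; positive iodoform +
(C) compound mu — does not account for burns with sooty flame
(D) compound theta — reacts with sodium -; gives precipitate with silver nitrate +; positive Tollens' -; burns with sooty flame -; positive iodoform -
(A) alone accounts for all the evidence.

A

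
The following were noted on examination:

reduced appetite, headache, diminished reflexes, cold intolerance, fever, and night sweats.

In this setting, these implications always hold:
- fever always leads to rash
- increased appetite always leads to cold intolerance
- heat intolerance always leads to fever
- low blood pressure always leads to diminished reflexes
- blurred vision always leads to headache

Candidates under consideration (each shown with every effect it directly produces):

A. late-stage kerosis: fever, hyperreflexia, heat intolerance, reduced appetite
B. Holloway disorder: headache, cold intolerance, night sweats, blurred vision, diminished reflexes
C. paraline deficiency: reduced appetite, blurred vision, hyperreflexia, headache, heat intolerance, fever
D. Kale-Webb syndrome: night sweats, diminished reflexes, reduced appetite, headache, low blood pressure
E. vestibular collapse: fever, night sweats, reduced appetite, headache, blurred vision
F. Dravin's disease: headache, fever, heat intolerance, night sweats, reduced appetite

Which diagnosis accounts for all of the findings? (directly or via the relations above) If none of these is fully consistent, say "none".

none

Testing each hypothesis:
(A) late-stage kerosis — reduced appetite ✓; headache ✗; diminished reflexes ✗; cold intolerance ✗; fever ✓; night sweats ✗
(B) Holloway disorder — does not account for reduced appetite, fever
(C) paraline deficiency — reduced appetite ✓; headache ✓; diminished reflexes ✗; cold intolerance ✗; fever ✓; night sweats ✗
(D) Kale-Webb syndrome — does not account for cold intolerance, fever
(E) vestibular collapse — reduced appetite ✓; headache ✓; diminished reflexes ✗; cold intolerance ✗; fever ✓; night sweats ✓
(F) Dravin's disease — fails on diminished reflexes, cold intolerance (predicts heat intolerance, not cold intolerance)
Every candidate fails on at least one observation.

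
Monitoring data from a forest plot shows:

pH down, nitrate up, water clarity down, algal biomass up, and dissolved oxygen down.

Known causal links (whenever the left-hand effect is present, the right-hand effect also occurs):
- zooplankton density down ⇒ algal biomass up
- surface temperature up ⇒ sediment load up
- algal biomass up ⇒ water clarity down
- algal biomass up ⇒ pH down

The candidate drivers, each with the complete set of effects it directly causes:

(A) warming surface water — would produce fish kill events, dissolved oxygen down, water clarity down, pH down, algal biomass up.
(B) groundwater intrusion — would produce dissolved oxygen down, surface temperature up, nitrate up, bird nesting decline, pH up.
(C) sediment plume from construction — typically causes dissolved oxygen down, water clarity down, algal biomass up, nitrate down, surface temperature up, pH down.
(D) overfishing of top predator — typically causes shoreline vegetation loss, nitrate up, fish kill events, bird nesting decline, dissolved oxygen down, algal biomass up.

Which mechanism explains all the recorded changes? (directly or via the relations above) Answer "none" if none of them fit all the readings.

D

Per-candidate check:
(A) warming surface water — does not account for nitrate up
(B) groundwater intrusion — fails on pH down, water clarity down, algal biomass up (predicts pH up, not pH down)
(C) sediment plume from construction — pH down yes; nitrate up NO; water clarity down yes; algal biomass up yes; dissolved oxygen down yes
(D) overfishing of top predator — pH down yes (via algal biomass up → pH down); nitrate up yes; water clarity down yes (via algal biomass up → water clarity down); algal biomass up yes; dissolved oxygen down yes
(D) is the only candidate with no mismatches.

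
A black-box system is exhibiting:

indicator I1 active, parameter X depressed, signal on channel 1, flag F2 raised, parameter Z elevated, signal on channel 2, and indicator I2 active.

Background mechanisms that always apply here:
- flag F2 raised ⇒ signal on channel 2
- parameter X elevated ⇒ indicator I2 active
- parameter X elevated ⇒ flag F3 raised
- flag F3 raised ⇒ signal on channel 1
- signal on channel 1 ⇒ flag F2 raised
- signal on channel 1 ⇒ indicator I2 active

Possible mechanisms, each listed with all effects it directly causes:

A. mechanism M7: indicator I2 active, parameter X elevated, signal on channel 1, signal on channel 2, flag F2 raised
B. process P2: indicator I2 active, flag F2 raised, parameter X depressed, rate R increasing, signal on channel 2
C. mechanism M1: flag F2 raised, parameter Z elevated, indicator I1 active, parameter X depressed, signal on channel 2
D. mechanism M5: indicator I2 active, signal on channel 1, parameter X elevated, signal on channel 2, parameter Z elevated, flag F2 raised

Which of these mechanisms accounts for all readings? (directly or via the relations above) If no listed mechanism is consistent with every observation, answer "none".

Testing each hypothesis:
(A) mechanism M7 — fails on indicator I1 active, parameter X depressed, parameter Z elevated (predicts parameter X elevated, not parameter X depressed)
(B) process P2 — indicator I1 active ✗; parameter X depressed ✓; signal on channel 1 ✗; flag F2 raised ✓; parameter Z elevated ✗; signal on channel 2 ✓; indicator I2 active ✓
(C) mechanism M1 — does not account for signal on channel 1, indicator I2 active
(D) mechanism M5 — indicator I1 active ✗; parameter X depressed ✗; signal on channel 1 ✓; flag F2 raised ✓; parameter Z elevated ✓; signal on channel 2 ✓; indicator I2 active ✓
No candidate is consistent with all observations.

none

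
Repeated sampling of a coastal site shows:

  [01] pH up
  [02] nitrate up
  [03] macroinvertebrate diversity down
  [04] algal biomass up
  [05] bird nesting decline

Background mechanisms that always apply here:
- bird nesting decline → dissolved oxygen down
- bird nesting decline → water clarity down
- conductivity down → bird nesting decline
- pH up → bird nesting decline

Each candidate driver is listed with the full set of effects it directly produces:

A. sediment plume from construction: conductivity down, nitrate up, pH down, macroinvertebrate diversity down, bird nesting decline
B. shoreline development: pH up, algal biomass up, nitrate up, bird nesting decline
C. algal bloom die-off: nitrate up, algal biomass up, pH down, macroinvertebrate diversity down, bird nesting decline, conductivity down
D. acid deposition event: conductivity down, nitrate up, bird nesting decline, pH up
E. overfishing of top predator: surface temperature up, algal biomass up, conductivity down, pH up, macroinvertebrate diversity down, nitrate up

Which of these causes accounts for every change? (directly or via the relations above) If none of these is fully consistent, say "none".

For each candidate, compare predicted effects to what was observed:
(A) sediment plume from construction — pH up -; nitrate up +; macroinvertebrate diversity down +; algal biomass up -; bird nesting decline +
(B) shoreline development — does not account for macroinvertebrate diversity down
(C) algal bloom die-off — fails on pH up (predicts pH down, not pH up)
(D) acid deposition event — pH up +; nitrate up +; macroinvertebrate diversity down -; algal biomass up -; bird nesting decline +
(E) overfishing of top predator — accounts for every observation (bird nesting decline through conductivity down → bird nesting decline)
(E) is the only candidate with no mismatches.

E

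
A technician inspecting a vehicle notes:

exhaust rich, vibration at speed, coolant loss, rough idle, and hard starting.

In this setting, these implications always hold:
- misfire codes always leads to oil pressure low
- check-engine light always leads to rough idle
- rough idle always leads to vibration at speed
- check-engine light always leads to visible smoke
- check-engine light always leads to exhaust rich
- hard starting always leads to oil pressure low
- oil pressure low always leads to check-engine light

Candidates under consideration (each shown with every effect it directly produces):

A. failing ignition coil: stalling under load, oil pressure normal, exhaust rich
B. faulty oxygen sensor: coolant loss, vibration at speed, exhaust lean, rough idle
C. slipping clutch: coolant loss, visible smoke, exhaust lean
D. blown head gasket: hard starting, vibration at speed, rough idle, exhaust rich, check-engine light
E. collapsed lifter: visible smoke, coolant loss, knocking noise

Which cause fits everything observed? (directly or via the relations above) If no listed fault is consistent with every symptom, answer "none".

none

Checking each candidate against the observations:
(A) failing ignition coil — does not account for vibration at speed, coolant loss, rough idle, hard starting
(B) faulty oxygen sensor — exhaust rich NO; vibration at speed yes; coolant loss yes; rough idle yes; hard starting NO
(C) slipping clutch — exhaust rich NO; vibration at speed NO; coolant loss yes; rough idle NO; hard starting NO
(D) blown head gasket — exhaust rich yes; vibration at speed yes; coolant loss NO; rough idle yes; hard starting yes
(E) collapsed lifter — exhaust rich NO; vibration at speed NO; coolant loss yes; rough idle NO; hard starting NO
Every candidate fails on at least one observation.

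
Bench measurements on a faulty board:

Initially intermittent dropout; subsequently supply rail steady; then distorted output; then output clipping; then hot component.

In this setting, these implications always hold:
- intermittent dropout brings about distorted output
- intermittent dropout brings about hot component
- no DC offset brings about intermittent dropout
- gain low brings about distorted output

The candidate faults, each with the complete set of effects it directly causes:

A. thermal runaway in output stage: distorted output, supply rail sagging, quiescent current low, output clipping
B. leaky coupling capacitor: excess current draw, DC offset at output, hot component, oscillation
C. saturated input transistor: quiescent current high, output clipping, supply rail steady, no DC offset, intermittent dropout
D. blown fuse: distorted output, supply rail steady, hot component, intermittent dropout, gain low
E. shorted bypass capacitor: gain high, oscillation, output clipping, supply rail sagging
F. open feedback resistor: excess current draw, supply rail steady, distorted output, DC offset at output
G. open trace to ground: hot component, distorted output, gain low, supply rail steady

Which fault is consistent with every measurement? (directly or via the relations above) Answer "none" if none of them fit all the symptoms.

For each candidate, compare predicted effects to what was observed:
(A) thermal runaway in output stage — intermittent dropout -; supply rail steady -; distorted output +; output clipping +; hot component -
(B) leaky coupling capacitor — intermittent dropout -; supply rail steady -; distorted output -; output clipping -; hot component +
(C) saturated input transistor — intermittent dropout +; supply rail steady +; distorted output + (through intermittent dropout → distorted output); output clipping +; hot component + (through intermittent dropout → hot component)
(D) blown fuse — does not account for output clipping
(E) shorted bypass capacitor — fails on intermittent dropout, supply rail steady, distorted output, hot component (predicts supply rail sagging, not supply rail steady)
(F) open feedback resistor — does not account for intermittent dropout, output clipping, hot component
(G) open trace to ground — intermittent dropout -; supply rail steady +; distorted output +; output clipping -; hot component +
Only (C) is consistent with every observation.

C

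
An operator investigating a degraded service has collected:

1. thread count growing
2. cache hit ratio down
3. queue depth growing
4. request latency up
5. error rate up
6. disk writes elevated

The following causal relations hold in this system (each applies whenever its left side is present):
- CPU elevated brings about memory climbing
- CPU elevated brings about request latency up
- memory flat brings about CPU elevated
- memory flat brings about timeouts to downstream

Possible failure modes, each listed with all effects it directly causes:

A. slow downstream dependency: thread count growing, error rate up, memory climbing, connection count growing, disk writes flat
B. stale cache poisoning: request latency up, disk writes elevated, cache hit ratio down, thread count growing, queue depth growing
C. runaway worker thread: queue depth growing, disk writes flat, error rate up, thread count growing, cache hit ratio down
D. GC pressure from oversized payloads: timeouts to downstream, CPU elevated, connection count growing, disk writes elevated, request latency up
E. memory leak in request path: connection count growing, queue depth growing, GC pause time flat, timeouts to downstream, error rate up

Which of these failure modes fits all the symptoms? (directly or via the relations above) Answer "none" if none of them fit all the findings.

none

Checking each candidate against the observations:
(A) slow downstream dependency — fails on cache hit ratio down, queue depth growing, request latency up, disk writes elevated (predicts disk writes flat, not disk writes elevated)
(B) stale cache poisoning — thread count growing ✓; cache hit ratio down ✓; queue depth growing ✓; request latency up ✓; error rate up ✗; disk writes elevated ✓
(C) runaway worker thread — thread count growing ✓; cache hit ratio down ✓; queue depth growing ✓; request latency up ✗; error rate up ✓; disk writes elevated ✗
(D) GC pressure from oversized payloads — does not account for thread count growing, cache hit ratio down, queue depth growing, error rate up
(E) memory leak in request path — thread count growing ✗; cache hit ratio down ✗; queue depth growing ✓; request latency up ✗; error rate up ✓; disk writes elevated ✗
No candidate is consistent with all observations.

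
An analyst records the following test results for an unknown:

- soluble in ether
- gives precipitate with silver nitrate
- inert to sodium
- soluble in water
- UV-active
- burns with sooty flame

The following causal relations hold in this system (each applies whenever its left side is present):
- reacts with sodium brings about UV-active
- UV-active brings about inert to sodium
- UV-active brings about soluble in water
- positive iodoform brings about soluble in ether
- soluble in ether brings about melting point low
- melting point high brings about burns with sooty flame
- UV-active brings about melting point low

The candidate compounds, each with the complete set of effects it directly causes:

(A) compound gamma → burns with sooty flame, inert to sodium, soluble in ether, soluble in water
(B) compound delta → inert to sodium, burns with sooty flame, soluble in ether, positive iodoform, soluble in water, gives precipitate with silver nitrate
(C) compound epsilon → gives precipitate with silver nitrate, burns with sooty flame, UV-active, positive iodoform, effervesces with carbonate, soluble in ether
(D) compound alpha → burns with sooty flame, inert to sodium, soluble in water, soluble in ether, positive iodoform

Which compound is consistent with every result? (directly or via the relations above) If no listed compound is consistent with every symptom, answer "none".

C

Checking each candidate against the observations:
(A) compound gamma — does not account for gives precipitate with silver nitrate, UV-active
(B) compound delta — soluble in ether +; gives precipitate with silver nitrate +; inert to sodium +; soluble in water +; UV-active -; burns with sooty flame +
(C) compound epsilon — soluble in ether +; gives precipitate with silver nitrate +; inert to sodium + (by UV-active → inert to sodium); soluble in water + (by UV-active → soluble in water); UV-active +; burns with sooty flame +
(D) compound alpha — soluble in ether +; gives precipitate with silver nitrate -; inert to sodium +; soluble in water +; UV-active -; burns with sooty flame +
(C) is the only candidate with no mismatches.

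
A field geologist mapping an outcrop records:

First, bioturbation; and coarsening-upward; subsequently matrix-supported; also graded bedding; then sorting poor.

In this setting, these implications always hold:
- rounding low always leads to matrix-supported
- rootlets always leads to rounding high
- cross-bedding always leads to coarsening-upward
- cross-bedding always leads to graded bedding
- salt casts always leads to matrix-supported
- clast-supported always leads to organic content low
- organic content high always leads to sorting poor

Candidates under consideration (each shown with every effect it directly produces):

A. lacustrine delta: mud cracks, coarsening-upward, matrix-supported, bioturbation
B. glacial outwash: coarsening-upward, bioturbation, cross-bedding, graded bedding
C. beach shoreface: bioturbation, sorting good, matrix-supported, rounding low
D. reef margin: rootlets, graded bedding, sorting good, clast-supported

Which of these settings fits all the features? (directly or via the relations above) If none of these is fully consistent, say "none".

Testing each hypothesis:
(A) lacustrine delta — bioturbation match; coarsening-upward match; matrix-supported match; graded bedding miss; sorting poor miss
(B) glacial outwash — does not account for matrix-supported, sorting poor
(C) beach shoreface — bioturbation match; coarsening-upward miss; matrix-supported match; graded bedding miss; sorting poor miss
(D) reef margin — bioturbation miss; coarsening-upward miss; matrix-supported miss; graded bedding match; sorting poor miss
Every candidate fails on at least one observation.

none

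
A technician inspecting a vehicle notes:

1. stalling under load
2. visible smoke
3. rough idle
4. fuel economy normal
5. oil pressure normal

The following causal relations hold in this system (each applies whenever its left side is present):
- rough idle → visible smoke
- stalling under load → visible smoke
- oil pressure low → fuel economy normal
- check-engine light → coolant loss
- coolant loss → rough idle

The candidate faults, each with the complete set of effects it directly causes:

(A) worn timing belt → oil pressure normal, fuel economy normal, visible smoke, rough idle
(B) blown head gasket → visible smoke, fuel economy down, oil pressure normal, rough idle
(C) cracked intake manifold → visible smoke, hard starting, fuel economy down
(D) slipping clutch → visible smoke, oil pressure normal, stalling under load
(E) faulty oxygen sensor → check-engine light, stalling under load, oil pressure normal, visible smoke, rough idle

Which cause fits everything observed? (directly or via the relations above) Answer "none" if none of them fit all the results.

none

Checking each candidate against the observations:
(A) worn timing belt — does not account for stalling under load
(B) blown head gasket — stalling under load NO; visible smoke yes; rough idle yes; fuel economy normal NO; oil pressure normal yes
(C) cracked intake manifold — stalling under load NO; visible smoke yes; rough idle NO; fuel economy normal NO; oil pressure normal NO
(D) slipping clutch — stalling under load yes; visible smoke yes; rough idle NO; fuel economy normal NO; oil pressure normal yes
(E) faulty oxygen sensor — stalling under load yes; visible smoke yes; rough idle yes; fuel economy normal NO; oil pressure normal yes
Every candidate fails on at least one observation.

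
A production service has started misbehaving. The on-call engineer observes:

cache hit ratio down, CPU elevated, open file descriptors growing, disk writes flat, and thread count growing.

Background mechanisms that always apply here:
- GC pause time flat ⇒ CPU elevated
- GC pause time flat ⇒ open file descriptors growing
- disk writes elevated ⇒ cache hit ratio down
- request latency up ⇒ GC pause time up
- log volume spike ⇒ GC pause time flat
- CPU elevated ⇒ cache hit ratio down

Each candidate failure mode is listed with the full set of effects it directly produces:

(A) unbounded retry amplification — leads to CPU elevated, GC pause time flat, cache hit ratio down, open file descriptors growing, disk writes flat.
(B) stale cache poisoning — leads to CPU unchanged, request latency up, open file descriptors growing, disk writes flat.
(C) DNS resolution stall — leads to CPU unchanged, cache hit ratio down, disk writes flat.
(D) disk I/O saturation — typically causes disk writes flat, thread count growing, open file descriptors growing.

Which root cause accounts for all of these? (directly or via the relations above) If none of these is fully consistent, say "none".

none

Per-candidate check:
(A) unbounded retry amplification — cache hit ratio down yes; CPU elevated yes; open file descriptors growing yes; disk writes flat yes; thread count growing NO
(B) stale cache poisoning — cache hit ratio down NO; CPU elevated NO; open file descriptors growing yes; disk writes flat yes; thread count growing NO
(C) DNS resolution stall — cache hit ratio down yes; CPU elevated NO; open file descriptors growing NO; disk writes flat yes; thread count growing NO
(D) disk I/O saturation — cache hit ratio down NO; CPU elevated NO; open file descriptors growing yes; disk writes flat yes; thread count growing yes
Every candidate fails on at least one observation.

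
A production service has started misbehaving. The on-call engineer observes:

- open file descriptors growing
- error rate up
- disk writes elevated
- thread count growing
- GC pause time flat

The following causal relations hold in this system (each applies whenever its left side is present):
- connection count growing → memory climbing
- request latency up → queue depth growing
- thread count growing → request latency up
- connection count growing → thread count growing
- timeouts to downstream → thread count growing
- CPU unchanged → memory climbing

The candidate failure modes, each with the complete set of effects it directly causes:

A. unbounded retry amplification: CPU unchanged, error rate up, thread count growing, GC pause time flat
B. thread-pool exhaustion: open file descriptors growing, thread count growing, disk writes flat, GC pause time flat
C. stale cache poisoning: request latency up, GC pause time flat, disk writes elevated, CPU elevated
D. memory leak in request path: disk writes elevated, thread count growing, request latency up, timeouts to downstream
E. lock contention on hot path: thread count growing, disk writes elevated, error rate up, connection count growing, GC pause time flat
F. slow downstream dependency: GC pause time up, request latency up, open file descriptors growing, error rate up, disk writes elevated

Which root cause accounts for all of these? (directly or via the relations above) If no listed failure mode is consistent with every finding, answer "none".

none

Per-candidate check:
(A) unbounded retry amplification — open file descriptors growing miss; error rate up match; disk writes elevated miss; thread count growing match; GC pause time flat match
(B) thread-pool exhaustion — open file descriptors growing match; error rate up miss; disk writes elevated miss; thread count growing match; GC pause time flat match
(C) stale cache poisoning — open file descriptors growing miss; error rate up miss; disk writes elevated match; thread count growing miss; GC pause time flat match
(D) memory leak in request path — does not account for open file descriptors growing, error rate up, GC pause time flat
(E) lock contention on hot path — does not account for open file descriptors growing
(F) slow downstream dependency — open file descriptors growing match; error rate up match; disk writes elevated match; thread count growing miss; GC pause time flat miss
No candidate is consistent with all observations.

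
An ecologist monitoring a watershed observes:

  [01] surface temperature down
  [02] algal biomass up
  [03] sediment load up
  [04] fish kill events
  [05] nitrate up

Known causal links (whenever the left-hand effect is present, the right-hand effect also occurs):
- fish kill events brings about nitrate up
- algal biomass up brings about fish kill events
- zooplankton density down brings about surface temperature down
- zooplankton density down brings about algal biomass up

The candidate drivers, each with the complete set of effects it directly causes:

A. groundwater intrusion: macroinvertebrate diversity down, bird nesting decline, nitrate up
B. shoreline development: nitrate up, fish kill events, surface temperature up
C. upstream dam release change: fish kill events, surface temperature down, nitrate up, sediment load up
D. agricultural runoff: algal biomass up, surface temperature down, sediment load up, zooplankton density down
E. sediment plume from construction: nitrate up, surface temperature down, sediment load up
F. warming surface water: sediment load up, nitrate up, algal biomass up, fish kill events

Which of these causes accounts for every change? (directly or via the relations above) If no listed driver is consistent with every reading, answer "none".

D

Testing each hypothesis:
(A) groundwater intrusion — surface temperature down ✗; algal biomass up ✗; sediment load up ✗; fish kill events ✗; nitrate up ✓
(B) shoreline development — surface temperature down ✗; algal biomass up ✗; sediment load up ✗; fish kill events ✓; nitrate up ✓
(C) upstream dam release change — does not account for algal biomass up
(D) agricultural runoff — accounts for every observation (fish kill events through algal biomass up → fish kill events)
(E) sediment plume from construction — surface temperature down ✓; algal biomass up ✗; sediment load up ✓; fish kill events ✗; nitrate up ✓
(F) warming surface water — surface temperature down ✗; algal biomass up ✓; sediment load up ✓; fish kill events ✓; nitrate up ✓
(D) is the only candidate with no mismatches.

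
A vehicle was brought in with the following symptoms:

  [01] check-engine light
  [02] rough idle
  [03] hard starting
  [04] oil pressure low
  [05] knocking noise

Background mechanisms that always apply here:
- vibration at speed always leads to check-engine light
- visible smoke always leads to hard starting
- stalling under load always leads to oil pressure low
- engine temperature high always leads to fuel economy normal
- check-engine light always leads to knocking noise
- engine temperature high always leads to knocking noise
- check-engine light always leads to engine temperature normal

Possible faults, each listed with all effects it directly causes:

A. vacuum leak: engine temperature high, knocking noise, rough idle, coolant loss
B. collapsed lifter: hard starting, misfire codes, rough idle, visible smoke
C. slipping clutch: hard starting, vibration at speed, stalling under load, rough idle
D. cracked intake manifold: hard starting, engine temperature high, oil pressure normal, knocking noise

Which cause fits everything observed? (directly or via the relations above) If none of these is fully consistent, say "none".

C

For each candidate, compare predicted effects to what was observed:
(A) vacuum leak — check-engine light ✗; rough idle ✓; hard starting ✗; oil pressure low ✗; knocking noise ✓
(B) collapsed lifter — check-engine light ✗; rough idle ✓; hard starting ✓; oil pressure low ✗; knocking noise ✗
(C) slipping clutch — check-engine light ✓ (through vibration at speed → check-engine light); rough idle ✓; hard starting ✓; oil pressure low ✓ (through stalling under load → oil pressure low); knocking noise ✓ (through vibration at speed → check-engine light → knocking noise)
(D) cracked intake manifold — check-engine light ✗; rough idle ✗; hard starting ✓; oil pressure low ✗; knocking noise ✓
(C) alone accounts for all the evidence.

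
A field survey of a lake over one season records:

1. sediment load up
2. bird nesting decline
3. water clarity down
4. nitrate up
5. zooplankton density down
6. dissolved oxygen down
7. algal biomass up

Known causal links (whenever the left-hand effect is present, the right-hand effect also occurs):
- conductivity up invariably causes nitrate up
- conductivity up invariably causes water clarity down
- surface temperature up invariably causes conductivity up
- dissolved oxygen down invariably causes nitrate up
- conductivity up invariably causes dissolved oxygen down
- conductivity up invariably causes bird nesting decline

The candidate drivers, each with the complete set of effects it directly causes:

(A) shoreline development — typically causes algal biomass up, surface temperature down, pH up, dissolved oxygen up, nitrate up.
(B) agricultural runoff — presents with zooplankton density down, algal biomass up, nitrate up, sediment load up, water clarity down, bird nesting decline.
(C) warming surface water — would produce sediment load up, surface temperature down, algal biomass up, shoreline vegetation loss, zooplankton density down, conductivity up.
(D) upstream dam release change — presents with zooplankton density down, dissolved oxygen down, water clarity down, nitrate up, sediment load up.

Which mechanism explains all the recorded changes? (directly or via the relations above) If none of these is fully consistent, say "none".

C

Per-candidate check:
(A) shoreline development — sediment load up -; bird nesting decline -; water clarity down -; nitrate up +; zooplankton density down -; dissolved oxygen down -; algal biomass up +
(B) agricultural runoff — does not account for dissolved oxygen down
(C) warming surface water — accounts for every observation (bird nesting decline via conductivity up → bird nesting decline)
(D) upstream dam release change — sediment load up +; bird nesting decline -; water clarity down +; nitrate up +; zooplankton density down +; dissolved oxygen down +; algal biomass up -
(C) alone accounts for all the evidence.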